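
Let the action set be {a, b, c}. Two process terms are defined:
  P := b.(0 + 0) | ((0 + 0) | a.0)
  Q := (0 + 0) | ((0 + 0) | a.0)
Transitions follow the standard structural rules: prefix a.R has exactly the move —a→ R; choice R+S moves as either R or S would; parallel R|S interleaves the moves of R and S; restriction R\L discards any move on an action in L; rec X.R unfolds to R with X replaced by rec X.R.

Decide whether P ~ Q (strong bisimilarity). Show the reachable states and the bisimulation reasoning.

P ≁ Q

P's transition system — 4 states:
  p0 = b.(0 + 0) | ((0 + 0) | a.0) ⊢ ··a··> p1, ··b··> p2
  p1 = b.(0 + 0) | ((0 + 0) | 0) ⊢ ··b··> p3
  p2 = (0 + 0) | ((0 + 0) | a.0) ⊢ ··a··> p3
  p3 = (0 + 0) | ((0 + 0) | 0) ⊢ ·
Q's transition system — 2 states:
  q0 = (0 + 0) | ((0 + 0) | a.0) ⊢ ··a··> q1
  q1 = (0 + 0) | ((0 + 0) | 0) ⊢ ·
Bisimilarity quotient blocks:
  B0 = {p0}
  B1 = {p1}
  B2 = {p3, q1}
  B3 = {p2, q0}
p0 ∈ B0, q0 ∈ B3 → different blocks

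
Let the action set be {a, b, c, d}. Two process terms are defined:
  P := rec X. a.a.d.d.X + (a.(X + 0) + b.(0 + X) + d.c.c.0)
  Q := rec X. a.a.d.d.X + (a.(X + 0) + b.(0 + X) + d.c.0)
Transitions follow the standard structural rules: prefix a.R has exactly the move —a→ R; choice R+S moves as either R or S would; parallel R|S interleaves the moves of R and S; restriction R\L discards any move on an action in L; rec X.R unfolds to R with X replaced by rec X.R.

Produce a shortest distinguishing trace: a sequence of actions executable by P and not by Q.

dcc

LTS(P): 9 reachable states
  p0 = rec X. a.a.d.d.X + (a.(X + 0) + b.(0 + X) + d.c.c.0) :: —a→ p1, —a→ p2, —b→ p3, —d→ p4
  p1 = (rec X. a.a.d.d.X + (a.(X + 0) + b.(0 + X) + d.c.c.0)) + 0 :: —a→ p1, —a→ p2, —b→ p3, —d→ p4
  p2 = a.d.d.(rec X. a.a.d.d.X + (a.(X + 0) + b.(0 + X) + d.c.c.0)) :: —a→ p5
  p3 = 0 + (rec X. a.a.d.d.X + (a.(X + 0) + b.(0 + X) + d.c.c.0)) :: —a→ p1, —a→ p2, —b→ p3, —d→ p4
  p4 = c.c.0 :: —c→ p6
  p5 = d.d.(rec X. a.a.d.d.X + (a.(X + 0) + b.(0 + X) + d.c.c.0)) :: —d→ p7
  p6 = c.0 :: —c→ p8
  p7 = d.(rec X. a.a.d.d.X + (a.(X + 0) + b.(0 + X) + d.c.c.0)) :: —d→ p0
  p8 = 0 :: stopped
LTS(Q): 8 reachable states
  q0 = rec X. a.a.d.d.X + (a.(X + 0) + b.(0 + X) + d.c.0) :: —a→ q1, —a→ q2, —b→ q3, —d→ q4
  q1 = (rec X. a.a.d.d.X + (a.(X + 0) + b.(0 + X) + d.c.0)) + 0 :: —a→ q1, —a→ q2, —b→ q3, —d→ q4
  q2 = a.d.d.(rec X. a.a.d.d.X + (a.(X + 0) + b.(0 + X) + d.c.0)) :: —a→ q5
  q3 = 0 + (rec X. a.a.d.d.X + (a.(X + 0) + b.(0 + X) + d.c.0)) :: —a→ q1, —a→ q2, —b→ q3, —d→ q4
  q4 = c.0 :: —c→ q6
  q5 = d.d.(rec X. a.a.d.d.X + (a.(X + 0) + b.(0 + X) + d.c.0)) :: —d→ q7
  q6 = 0 :: stopped
  q7 = d.(rec X. a.a.d.d.X + (a.(X + 0) + b.(0 + X) + d.c.0)) :: —d→ q0
Executing dcc from P (initial set {p0}):
  step 1 (d): {p4}
  step 2 (c): {p6}
  step 3 (c): {p8}
  — P admits the full trace.
Executing dcc from Q (initial set {q0}):
  step 1 (d): {q4}
  step 2 (c): {q6}
  step 3 (c): ∅  — Q cannot continue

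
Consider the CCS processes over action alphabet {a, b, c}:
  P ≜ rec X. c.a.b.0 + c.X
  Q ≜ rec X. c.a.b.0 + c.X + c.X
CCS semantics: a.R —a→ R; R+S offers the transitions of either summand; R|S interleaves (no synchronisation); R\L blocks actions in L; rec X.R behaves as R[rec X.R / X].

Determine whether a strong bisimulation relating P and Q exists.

YES

Reachable graph of P (4 states):
  u0 = rec X. c.a.b.0 + c.X → =c=> u0, =c=> u1
  u1 = a.b.0 → =a=> u2
  u2 = b.0 → =b=> u3
  u3 = 0 → ·
Reachable graph of Q (4 states):
  v0 = rec X. c.a.b.0 + c.X + c.X → =c=> v0, =c=> v1
  v1 = a.b.0 → =a=> v2
  v2 = b.0 → =b=> v3
  v3 = 0 → ·
Coarsest stable partition (strong bisimilarity classes):
  B0 = {u0, v0}
  B1 = {u1, v1}
  B2 = {u2, v2}
  B3 = {u3, v3}
u0 ∈ B0, v0 ∈ B0 → same block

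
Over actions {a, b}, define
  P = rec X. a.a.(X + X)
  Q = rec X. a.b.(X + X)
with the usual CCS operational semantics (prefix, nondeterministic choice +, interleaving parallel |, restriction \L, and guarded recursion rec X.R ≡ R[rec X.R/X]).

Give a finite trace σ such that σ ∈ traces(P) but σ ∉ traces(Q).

aa

P's transition system — 3 states:
  p0 = rec X. a.a.(X + X) ⊢ -a-> p1
  p1 = a.((rec X. a.a.(X + X)) + (rec X. a.a.(X + X))) ⊢ -a-> p2
  p2 = (rec X. a.a.(X + X)) + (rec X. a.a.(X + X)) ⊢ -a-> p1
Q's transition system — 3 states:
  q0 = rec X. a.b.(X + X) ⊢ -a-> q1
  q1 = b.((rec X. a.b.(X + X)) + (rec X. a.b.(X + X))) ⊢ -b-> q2
  q2 = (rec X. a.b.(X + X)) + (rec X. a.b.(X + X)) ⊢ -a-> q1
Trace ⟨aa⟩ through P, begin at {p0}:
  step 1 (a): {p1}
  step 2 (a): {p2}
  P completes σ.
Trace ⟨aa⟩ through Q, begin at {q0}:
  step 1 (a): {q1}
  step 2 (a): ∅ (Q stuck)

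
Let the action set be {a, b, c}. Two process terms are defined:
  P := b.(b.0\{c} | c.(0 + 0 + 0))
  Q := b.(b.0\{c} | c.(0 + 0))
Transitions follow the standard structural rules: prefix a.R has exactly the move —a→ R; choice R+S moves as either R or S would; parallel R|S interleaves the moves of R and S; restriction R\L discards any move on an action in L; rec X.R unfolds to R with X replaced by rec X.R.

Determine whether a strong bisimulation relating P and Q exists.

YES

LTS(P): 5 reachable states
  m0 = b.(b.0\{c} | c.(0 + 0 + 0)) ⊢ -b-> m1
  m1 = b.0\{c} | c.(0 + 0 + 0) ⊢ -b-> m2, -c-> m3
  m2 = 0\{c} | c.(0 + 0 + 0) ⊢ -c-> m4
  m3 = b.0\{c} | (0 + 0 + 0) ⊢ -b-> m4
  m4 = 0\{c} | (0 + 0 + 0) ⊢ ·
LTS(Q): 5 reachable states
  n0 = b.(b.0\{c} | c.(0 + 0)) ⊢ -b-> n1
  n1 = b.0\{c} | c.(0 + 0) ⊢ -b-> n2, -c-> n3
  n2 = 0\{c} | c.(0 + 0) ⊢ -c-> n4
  n3 = b.0\{c} | (0 + 0) ⊢ -b-> n4
  n4 = 0\{c} | (0 + 0) ⊢ ·
Coarsest stable partition (strong bisimilarity classes):
  B0 = {m0, n0}
  B1 = {m1, n1}
  B2 = {m3, n3}
  B3 = {m4, n4}
  B4 = {m2, n2}
m0 ∈ B0, n0 ∈ B0 → same block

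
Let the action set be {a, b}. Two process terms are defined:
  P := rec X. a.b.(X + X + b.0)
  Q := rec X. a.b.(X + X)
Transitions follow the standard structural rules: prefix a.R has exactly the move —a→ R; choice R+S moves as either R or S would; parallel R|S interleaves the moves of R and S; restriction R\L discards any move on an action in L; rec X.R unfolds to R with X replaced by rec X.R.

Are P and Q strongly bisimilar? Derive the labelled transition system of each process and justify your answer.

LTS(P): 4 reachable states
  p0 = rec X. a.b.(X + X + b.0) ⊢ ··a··> p1
  p1 = b.((rec X. a.b.(X + X + b.0)) + (rec X. a.b.(X + X + b.0)) + b.0) ⊢ ··b··> p2
  p2 = (rec X. a.b.(X + X + b.0)) + (rec X. a.b.(X + X + b.0)) + b.0 ⊢ ··a··> p1, ··b··> p3
  p3 = 0 ⊢ (no moves)
LTS(Q): 3 reachable states
  q0 = rec X. a.b.(X + X) ⊢ ··a··> q1
  q1 = b.((rec X. a.b.(X + X)) + (rec X. a.b.(X + X))) ⊢ ··b··> q2
  q2 = (rec X. a.b.(X + X)) + (rec X. a.b.(X + X)) ⊢ ··a··> q1
Bisimilarity quotient blocks:
  B0 = {p0}
  B1 = {p1}
  B2 = {p2}
  B3 = {p3}
  B4 = {q0, q2}
  B5 = {q1}
p0 ∈ B0, q0 ∈ B4 → different blocks

NO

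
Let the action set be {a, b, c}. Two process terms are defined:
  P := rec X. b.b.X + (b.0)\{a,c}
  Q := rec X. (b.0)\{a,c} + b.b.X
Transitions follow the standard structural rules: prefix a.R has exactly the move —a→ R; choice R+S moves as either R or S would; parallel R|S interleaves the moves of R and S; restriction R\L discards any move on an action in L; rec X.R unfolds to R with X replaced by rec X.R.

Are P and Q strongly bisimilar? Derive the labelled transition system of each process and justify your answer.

LTS(P): 3 reachable states
  s0 = rec X. b.b.X + (b.0)\{a,c} :: —b→ s1, —b→ s2
  s1 = 0\{a,c} :: ·
  s2 = b.(rec X. b.b.X + (b.0)\{a,c}) :: —b→ s0
LTS(Q): 3 reachable states
  t0 = rec X. (b.0)\{a,c} + b.b.X :: —b→ t1, —b→ t2
  t1 = 0\{a,c} :: ·
  t2 = b.(rec X. (b.0)\{a,c} + b.b.X) :: —b→ t0
Partition-refinement fixed point:
  B0 = {s0, t0}
  B1 = {s2, t2}
  B2 = {s1, t1}
s0 ∈ B0, t0 ∈ B0 → same block

bisimilar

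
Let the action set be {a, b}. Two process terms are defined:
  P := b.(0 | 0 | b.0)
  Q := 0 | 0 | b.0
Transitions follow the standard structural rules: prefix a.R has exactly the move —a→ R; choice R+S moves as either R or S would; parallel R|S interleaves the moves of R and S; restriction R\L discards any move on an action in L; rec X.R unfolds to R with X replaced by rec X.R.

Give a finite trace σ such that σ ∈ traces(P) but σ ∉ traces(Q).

bb

P's transition system — 3 states:
  p0 = b.(0 | 0 | b.0) → =b=> p1
  p1 = 0 | 0 | b.0 → =b=> p2
  p2 = 0 | 0 | 0 → ·
Q's transition system — 2 states:
  q0 = 0 | 0 | b.0 → =b=> q1
  q1 = 0 | 0 | 0 → ·
Trace ⟨bb⟩ through P, begin at {p0}:
  step 1 (b): {p1}
  step 2 (b): {p2}
  ✓ P
Trace ⟨bb⟩ through Q, begin at {q0}:
  step 1 (b): {q1}
  step 2 (b): ∅ (Q stuck)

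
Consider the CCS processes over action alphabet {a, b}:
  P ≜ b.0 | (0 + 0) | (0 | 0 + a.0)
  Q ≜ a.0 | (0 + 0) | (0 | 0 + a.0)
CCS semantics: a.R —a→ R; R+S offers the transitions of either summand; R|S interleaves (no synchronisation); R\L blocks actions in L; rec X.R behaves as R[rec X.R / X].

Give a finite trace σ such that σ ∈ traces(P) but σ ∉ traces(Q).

b

P's transition system — 4 states:
  u0 = b.0 | (0 + 0) | (0 | 0 + a.0) → =a=> u1, =b=> u2
  u1 = b.0 | (0 + 0) | 0 → =b=> u3
  u2 = 0 | (0 + 0) | (0 | 0 + a.0) → =a=> u3
  u3 = 0 | (0 + 0) | 0 → stopped
Q's transition system — 4 states:
  v0 = a.0 | (0 + 0) | (0 | 0 + a.0) → =a=> v1, =a=> v2
  v1 = 0 | (0 + 0) | (0 | 0 + a.0) → =a=> v3
  v2 = a.0 | (0 + 0) | 0 → =a=> v3
  v3 = 0 | (0 + 0) | 0 → stopped
Trace ⟨b⟩ through P, begin at {u0}:
  step 1 (b): {u2}
  — P admits the full trace.
Trace ⟨b⟩ through Q, begin at {v0}:
  step 1 (b): no successor for Q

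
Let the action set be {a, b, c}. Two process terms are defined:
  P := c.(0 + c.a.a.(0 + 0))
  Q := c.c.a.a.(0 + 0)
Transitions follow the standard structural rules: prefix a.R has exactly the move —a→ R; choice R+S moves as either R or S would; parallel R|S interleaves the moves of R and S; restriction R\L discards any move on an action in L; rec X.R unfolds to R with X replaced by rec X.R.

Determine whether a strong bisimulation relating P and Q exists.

YES

LTS(P): 5 reachable states
  u0 = c.(0 + c.a.a.(0 + 0)) ⊢ -c-> u1
  u1 = 0 + c.a.a.(0 + 0) ⊢ -c-> u2
  u2 = a.a.(0 + 0) ⊢ -a-> u3
  u3 = a.(0 + 0) ⊢ -a-> u4
  u4 = 0 + 0 ⊢ stopped
LTS(Q): 5 reachable states
  v0 = c.c.a.a.(0 + 0) ⊢ -c-> v1
  v1 = c.a.a.(0 + 0) ⊢ -c-> v2
  v2 = a.a.(0 + 0) ⊢ -a-> v3
  v3 = a.(0 + 0) ⊢ -a-> v4
  v4 = 0 + 0 ⊢ stopped
Coarsest stable partition (strong bisimilarity classes):
  B0 = {u0, v0}
  B1 = {u1, v1}
  B2 = {u2, v2}
  B3 = {u3, v3}
  B4 = {u4, v4}
u0 ∈ B0, v0 ∈ B0 → same block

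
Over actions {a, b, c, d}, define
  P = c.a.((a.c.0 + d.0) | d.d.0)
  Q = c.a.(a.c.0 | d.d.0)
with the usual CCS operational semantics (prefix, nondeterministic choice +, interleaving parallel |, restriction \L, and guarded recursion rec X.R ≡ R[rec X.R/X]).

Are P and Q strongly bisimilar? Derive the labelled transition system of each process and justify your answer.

NO

Reachable graph of P (11 states):
  m0 = c.a.((a.c.0 + d.0) | d.d.0) → —c→ m1
  m1 = a.((a.c.0 + d.0) | d.d.0) → —a→ m2
  m2 = (a.c.0 + d.0) | d.d.0 → —a→ m3, —d→ m4, —d→ m5
  m3 = c.0 | d.d.0 → —c→ m5, —d→ m6
  m4 = (a.c.0 + d.0) | d.0 → —a→ m6, —d→ m7, —d→ m8
  m5 = 0 | d.d.0 → —d→ m8
  m6 = c.0 | d.0 → —c→ m8, —d→ m9
  m7 = (a.c.0 + d.0) | 0 → —a→ m9, —d→ m10
  m8 = 0 | d.0 → —d→ m10
  m9 = c.0 | 0 → —c→ m10
  m10 = 0 | 0 → deadlocked
Reachable graph of Q (11 states):
  n0 = c.a.(a.c.0 | d.d.0) → —c→ n1
  n1 = a.(a.c.0 | d.d.0) → —a→ n2
  n2 = a.c.0 | d.d.0 → —a→ n3, —d→ n4
  n3 = c.0 | d.d.0 → —c→ n5, —d→ n6
  n4 = a.c.0 | d.0 → —a→ n6, —d→ n7
  n5 = 0 | d.d.0 → —d→ n8
  n6 = c.0 | d.0 → —c→ n8, —d→ n9
  n7 = a.c.0 | 0 → —a→ n9
  n8 = 0 | d.0 → —d→ n10
  n9 = c.0 | 0 → —c→ n10
  n10 = 0 | 0 → deadlocked
Coarsest stable partition (strong bisimilarity classes):
  B0 = {m0}
  B1 = {m1}
  B2 = {m2}
  B3 = {m3, n3}
  B4 = {m5, n5}
  B5 = {m8, n8}
  B6 = {m10, n10}
  B7 = {m6, n6}
  B8 = {m9, n9}
  B9 = {m4}
  B10 = {m7}
  B11 = {n0}
  B12 = {n1}
  B13 = {n2}
  B14 = {n4}
  B15 = {n7}
m0 ∈ B0, n0 ∈ B11 → different blocks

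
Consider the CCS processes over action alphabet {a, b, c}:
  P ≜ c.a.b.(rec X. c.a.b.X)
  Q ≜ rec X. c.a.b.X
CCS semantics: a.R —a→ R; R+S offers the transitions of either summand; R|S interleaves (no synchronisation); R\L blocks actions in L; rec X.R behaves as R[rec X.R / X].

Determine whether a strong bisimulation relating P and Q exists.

LTS(P): 4 reachable states
  u0 = c.a.b.(rec X. c.a.b.X) → --c--▸ u1
  u1 = a.b.(rec X. c.a.b.X) → --a--▸ u2
  u2 = b.(rec X. c.a.b.X) → --b--▸ u3
  u3 = rec X. c.a.b.X → --c--▸ u1
LTS(Q): 3 reachable states
  v0 = rec X. c.a.b.X → --c--▸ v1
  v1 = a.b.(rec X. c.a.b.X) → --a--▸ v2
  v2 = b.(rec X. c.a.b.X) → --b--▸ v0
Coarsest stable partition (strong bisimilarity classes):
  B0 = {u0, u3, v0}
  B1 = {u1, v1}
  B2 = {u2, v2}
u0 ∈ B0, v0 ∈ B0 → same block

YES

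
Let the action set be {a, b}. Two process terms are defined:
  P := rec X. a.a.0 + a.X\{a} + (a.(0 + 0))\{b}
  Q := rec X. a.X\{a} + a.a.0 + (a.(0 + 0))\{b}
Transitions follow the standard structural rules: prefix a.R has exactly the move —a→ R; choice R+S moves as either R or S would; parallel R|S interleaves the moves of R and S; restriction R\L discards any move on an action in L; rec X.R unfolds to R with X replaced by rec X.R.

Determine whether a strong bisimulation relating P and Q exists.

YES

LTS(P): 5 reachable states
  p0 = rec X. a.a.0 + a.X\{a} + (a.(0 + 0))\{b} ⊢ -a-> p1, -a-> p2, -a-> p3
  p1 = (0 + 0)\{b} ⊢ deadlocked
  p2 = (rec X. a.a.0 + a.X\{a} + (a.(0 + 0))\{b})\{a} ⊢ deadlocked
  p3 = a.0 ⊢ -a-> p4
  p4 = 0 ⊢ deadlocked
LTS(Q): 5 reachable states
  q0 = rec X. a.X\{a} + a.a.0 + (a.(0 + 0))\{b} ⊢ -a-> q1, -a-> q2, -a-> q3
  q1 = (0 + 0)\{b} ⊢ deadlocked
  q2 = (rec X. a.X\{a} + a.a.0 + (a.(0 + 0))\{b})\{a} ⊢ deadlocked
  q3 = a.0 ⊢ -a-> q4
  q4 = 0 ⊢ deadlocked
Partition-refinement fixed point:
  B0 = {p0, q0}
  B1 = {p1, p2, p4, q1, q2, q4}
  B2 = {p3, q3}
p0 ∈ B0, q0 ∈ B0 → same block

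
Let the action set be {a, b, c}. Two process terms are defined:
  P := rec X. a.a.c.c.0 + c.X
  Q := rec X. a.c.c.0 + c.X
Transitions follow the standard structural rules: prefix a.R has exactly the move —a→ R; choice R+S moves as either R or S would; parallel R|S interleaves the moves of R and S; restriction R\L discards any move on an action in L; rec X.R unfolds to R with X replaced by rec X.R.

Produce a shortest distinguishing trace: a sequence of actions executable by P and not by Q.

P's transition system — 5 states:
  s0 = rec X. a.a.c.c.0 + c.X :: -a-> s1, -c-> s0
  s1 = a.c.c.0 :: -a-> s2
  s2 = c.c.0 :: -c-> s3
  s3 = c.0 :: -c-> s4
  s4 = 0 :: stopped
Q's transition system — 4 states:
  t0 = rec X. a.c.c.0 + c.X :: -a-> t1, -c-> t0
  t1 = c.c.0 :: -c-> t2
  t2 = c.0 :: -c-> t3
  t3 = 0 :: stopped
Run σ = ⟨aa⟩ on P: start {s0}
  after a @ step 1: {s1}
  after a @ step 2: {s2}
  ✓ P
Run σ = ⟨aa⟩ on Q: start {t0}
  after a @ step 1: {t1}
  after a @ step 2: ∅  — Q cannot continue

aa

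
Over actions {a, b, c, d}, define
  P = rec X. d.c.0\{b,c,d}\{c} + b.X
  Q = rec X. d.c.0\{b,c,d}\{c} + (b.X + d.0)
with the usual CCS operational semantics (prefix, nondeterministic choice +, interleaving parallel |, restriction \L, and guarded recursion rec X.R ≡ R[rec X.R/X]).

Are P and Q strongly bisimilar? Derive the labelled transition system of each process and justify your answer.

P ≁ Q

P's transition system — 3 states:
  s0 = rec X. d.c.0\{b,c,d}\{c} + b.X :: -b-> s0, -d-> s1
  s1 = c.0\{b,c,d}\{c} :: -c-> s2
  s2 = 0\{b,c,d}\{c} :: ·
Q's transition system — 4 states:
  t0 = rec X. d.c.0\{b,c,d}\{c} + (b.X + d.0) :: -b-> t0, -d-> t1, -d-> t2
  t1 = 0 :: ·
  t2 = c.0\{b,c,d}\{c} :: -c-> t3
  t3 = 0\{b,c,d}\{c} :: ·
Coarsest stable partition (strong bisimilarity classes):
  B0 = {s0}
  B1 = {s1, t2}
  B2 = {s2, t1, t3}
  B3 = {t0}
s0 ∈ B0, t0 ∈ B3 → different blocks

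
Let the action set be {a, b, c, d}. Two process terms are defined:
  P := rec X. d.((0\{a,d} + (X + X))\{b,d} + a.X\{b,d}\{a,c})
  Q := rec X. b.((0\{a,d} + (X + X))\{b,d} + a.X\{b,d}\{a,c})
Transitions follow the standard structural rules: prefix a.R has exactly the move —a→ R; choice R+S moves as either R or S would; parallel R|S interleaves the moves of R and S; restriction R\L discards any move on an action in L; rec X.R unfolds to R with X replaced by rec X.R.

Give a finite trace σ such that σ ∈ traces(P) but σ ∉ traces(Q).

d

Reachable graph of P (3 states):
  u0 = rec X. d.((0\{a,d} + (X + X))\{b,d} + a.X\{b,d}\{a,c}) → -d-> u1
  u1 = (0\{a,d} + ((rec X. d.((0\{a,d} + (X + X))\{b,d} + a.X\{b,d}\{a,c})) + (rec X. d.((0\{a,d} + (X + X))\{b,d} + a.X\{b,d}\{a,c}))))\{b,d} + a.(rec X. d.((0\{a,d} + (X + X))\{b,d} + a.X\{b,d}\{a,c}))\{b,d}\{a,c} → -a-> u2
  u2 = (rec X. d.((0\{a,d} + (X + X))\{b,d} + a.X\{b,d}\{a,c}))\{b,d}\{a,c} → ∅
Reachable graph of Q (3 states):
  v0 = rec X. b.((0\{a,d} + (X + X))\{b,d} + a.X\{b,d}\{a,c}) → -b-> v1
  v1 = (0\{a,d} + ((rec X. b.((0\{a,d} + (X + X))\{b,d} + a.X\{b,d}\{a,c})) + (rec X. b.((0\{a,d} + (X + X))\{b,d} + a.X\{b,d}\{a,c}))))\{b,d} + a.(rec X. b.((0\{a,d} + (X + X))\{b,d} + a.X\{b,d}\{a,c}))\{b,d}\{a,c} → -a-> v2
  v2 = (rec X. b.((0\{a,d} + (X + X))\{b,d} + a.X\{b,d}\{a,c}))\{b,d}\{a,c} → ∅
Run σ = ⟨d⟩ on P: start {u0}
  step 1 (d): {u1}
  P completes σ.
Run σ = ⟨d⟩ on Q: start {v0}
  step 1 (d): ∅  — Q cannot continue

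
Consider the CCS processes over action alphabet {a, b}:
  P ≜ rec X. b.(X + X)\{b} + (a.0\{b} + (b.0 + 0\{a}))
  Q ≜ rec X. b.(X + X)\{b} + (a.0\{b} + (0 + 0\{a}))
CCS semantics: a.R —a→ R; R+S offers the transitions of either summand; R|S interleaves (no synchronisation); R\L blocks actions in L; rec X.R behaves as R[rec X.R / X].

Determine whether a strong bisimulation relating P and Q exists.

not bisimilar

LTS(P): 5 reachable states
  s0 = rec X. b.(X + X)\{b} + (a.0\{b} + (b.0 + 0\{a})) → -a-> s1, -b-> s2, -b-> s3
  s1 = 0\{b} → ∅
  s2 = ((rec X. b.(X + X)\{b} + (a.0\{b} + (b.0 + 0\{a}))) + (rec X. b.(X + X)\{b} + (a.0\{b} + (b.0 + 0\{a}))))\{b} → -a-> s4
  s3 = 0 → ∅
  s4 = 0\{b}\{b} → ∅
LTS(Q): 4 reachable states
  t0 = rec X. b.(X + X)\{b} + (a.0\{b} + (0 + 0\{a})) → -a-> t1, -b-> t2
  t1 = 0\{b} → ∅
  t2 = ((rec X. b.(X + X)\{b} + (a.0\{b} + (0 + 0\{a}))) + (rec X. b.(X + X)\{b} + (a.0\{b} + (0 + 0\{a}))))\{b} → -a-> t3
  t3 = 0\{b}\{b} → ∅
Bisimilarity quotient blocks:
  B0 = {s0}
  B1 = {s1, s3, s4, t1, t3}
  B2 = {s2, t2}
  B3 = {t0}
s0 ∈ B0, t0 ∈ B3 → different blocks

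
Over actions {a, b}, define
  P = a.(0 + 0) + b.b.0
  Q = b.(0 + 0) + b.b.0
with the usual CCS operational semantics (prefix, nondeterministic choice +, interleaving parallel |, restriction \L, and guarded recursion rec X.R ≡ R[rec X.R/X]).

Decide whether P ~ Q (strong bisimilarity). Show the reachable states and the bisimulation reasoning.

LTS(P): 4 reachable states
  m0 = a.(0 + 0) + b.b.0 has moves —a→ m1, —b→ m2
  m1 = 0 + 0 has moves stopped
  m2 = b.0 has moves —b→ m3
  m3 = 0 has moves stopped
LTS(Q): 4 reachable states
  n0 = b.(0 + 0) + b.b.0 has moves —b→ n1, —b→ n2
  n1 = 0 + 0 has moves stopped
  n2 = b.0 has moves —b→ n3
  n3 = 0 has moves stopped
Bisimilarity quotient blocks:
  B0 = {m0}
  B1 = {m1, m3, n1, n3}
  B2 = {m2, n2}
  B3 = {n0}
m0 ∈ B0, n0 ∈ B3 → different blocks

NO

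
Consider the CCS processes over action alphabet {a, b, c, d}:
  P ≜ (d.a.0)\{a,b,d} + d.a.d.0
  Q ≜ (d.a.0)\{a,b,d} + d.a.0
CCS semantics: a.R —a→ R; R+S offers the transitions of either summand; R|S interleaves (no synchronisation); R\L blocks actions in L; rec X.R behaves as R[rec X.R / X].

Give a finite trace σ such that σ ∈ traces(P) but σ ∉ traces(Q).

dad

Reachable graph of P (4 states):
  m0 = (d.a.0)\{a,b,d} + d.a.d.0 :: —d→ m1
  m1 = a.d.0 :: —a→ m2
  m2 = d.0 :: —d→ m3
  m3 = 0 :: stopped
Reachable graph of Q (3 states):
  n0 = (d.a.0)\{a,b,d} + d.a.0 :: —d→ n1
  n1 = a.0 :: —a→ n2
  n2 = 0 :: stopped
Run σ = ⟨dad⟩ on P: start {m0}
  step 1 (d): {m1}
  step 2 (a): {m2}
  step 3 (d): {m3}
  ✓ P
Run σ = ⟨dad⟩ on Q: start {n0}
  step 1 (d): {n1}
  step 2 (a): {n2}
  step 3 (d): no successor for Q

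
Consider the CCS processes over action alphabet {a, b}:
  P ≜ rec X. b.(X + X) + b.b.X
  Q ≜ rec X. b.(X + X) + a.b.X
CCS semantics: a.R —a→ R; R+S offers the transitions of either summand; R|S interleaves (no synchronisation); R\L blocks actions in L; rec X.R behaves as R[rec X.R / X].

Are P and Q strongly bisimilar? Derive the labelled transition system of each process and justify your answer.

NO

P's transition system — 3 states:
  m0 = rec X. b.(X + X) + b.b.X :: -b-> m1, -b-> m2
  m1 = (rec X. b.(X + X) + b.b.X) + (rec X. b.(X + X) + b.b.X) :: -b-> m1, -b-> m2
  m2 = b.(rec X. b.(X + X) + b.b.X) :: -b-> m0
Q's transition system — 3 states:
  n0 = rec X. b.(X + X) + a.b.X :: -a-> n1, -b-> n2
  n1 = b.(rec X. b.(X + X) + a.b.X) :: -b-> n0
  n2 = (rec X. b.(X + X) + a.b.X) + (rec X. b.(X + X) + a.b.X) :: -a-> n1, -b-> n2
Partition-refinement fixed point:
  B0 = {m0, m1, m2}
  B1 = {n0, n2}
  B2 = {n1}
m0 ∈ B0, n0 ∈ B1 → different blocks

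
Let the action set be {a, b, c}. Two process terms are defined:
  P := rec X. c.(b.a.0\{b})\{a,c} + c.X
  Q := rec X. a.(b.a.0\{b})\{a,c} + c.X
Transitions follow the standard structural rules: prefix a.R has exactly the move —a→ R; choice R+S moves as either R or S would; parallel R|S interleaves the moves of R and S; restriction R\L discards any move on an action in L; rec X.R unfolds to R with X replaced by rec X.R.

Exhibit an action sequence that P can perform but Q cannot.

LTS(P): 3 reachable states
  m0 = rec X. c.(b.a.0\{b})\{a,c} + c.X → ··c··> m0, ··c··> m1
  m1 = (b.a.0\{b})\{a,c} → ··b··> m2
  m2 = (a.0\{b})\{a,c} → ∅
LTS(Q): 3 reachable states
  n0 = rec X. a.(b.a.0\{b})\{a,c} + c.X → ··a··> n1, ··c··> n0
  n1 = (b.a.0\{b})\{a,c} → ··b··> n2
  n2 = (a.0\{b})\{a,c} → ∅
Executing cb from P (initial set {m0}):
  step 1 (c): {m0, m1}
  step 2 (b): {m2}
  ✓ P
Executing cb from Q (initial set {n0}):
  step 1 (c): {n0}
  step 2 (b): no successor for Q

cb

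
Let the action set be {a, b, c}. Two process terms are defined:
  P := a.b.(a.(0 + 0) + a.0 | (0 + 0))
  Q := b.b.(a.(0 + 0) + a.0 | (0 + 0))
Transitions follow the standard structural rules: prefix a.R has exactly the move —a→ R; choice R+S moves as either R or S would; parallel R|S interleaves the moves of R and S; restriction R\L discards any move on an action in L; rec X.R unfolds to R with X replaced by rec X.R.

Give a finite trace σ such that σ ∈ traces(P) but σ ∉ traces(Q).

P's transition system — 5 states:
  s0 = a.b.(a.(0 + 0) + a.0 | (0 + 0)) → —a→ s1
  s1 = b.(a.(0 + 0) + a.0 | (0 + 0)) → —b→ s2
  s2 = a.(0 + 0) + a.0 | (0 + 0) → —a→ s3, —a→ s4
  s3 = 0 + 0 → ∅
  s4 = 0 | (0 + 0) → ∅
Q's transition system — 5 states:
  t0 = b.b.(a.(0 + 0) + a.0 | (0 + 0)) → —b→ t1
  t1 = b.(a.(0 + 0) + a.0 | (0 + 0)) → —b→ t2
  t2 = a.(0 + 0) + a.0 | (0 + 0) → —a→ t3, —a→ t4
  t3 = 0 + 0 → ∅
  t4 = 0 | (0 + 0) → ∅
Executing a from P (initial set {s0}):
  [1] a ⇒ {s1}
  ✓ P
Executing a from Q (initial set {t0}):
  [1] a ⇒ ∅ (Q stuck)

a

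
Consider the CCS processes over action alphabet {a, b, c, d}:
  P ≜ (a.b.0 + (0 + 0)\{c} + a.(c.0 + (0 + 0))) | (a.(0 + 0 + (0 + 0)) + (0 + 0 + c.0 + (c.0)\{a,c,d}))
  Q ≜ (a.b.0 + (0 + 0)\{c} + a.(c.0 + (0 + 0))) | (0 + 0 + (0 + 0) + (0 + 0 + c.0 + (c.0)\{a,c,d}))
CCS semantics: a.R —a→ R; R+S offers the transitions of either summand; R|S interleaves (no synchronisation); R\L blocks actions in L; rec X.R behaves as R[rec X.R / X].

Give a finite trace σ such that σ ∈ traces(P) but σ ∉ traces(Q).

Reachable graph of P (12 states):
  u0 = (a.b.0 + (0 + 0)\{c} + a.(c.0 + (0 + 0))) | (a.(0 + 0 + (0 + 0)) + (0 + 0 + c.0 + (c.0)\{a,c,d})) ⊢ --a--▸ u1, --a--▸ u2, --a--▸ u3, --c--▸ u4
  u1 = (a.b.0 + (0 + 0)\{c} + a.(c.0 + (0 + 0))) | (0 + 0 + (0 + 0)) ⊢ --a--▸ u5, --a--▸ u6
  u2 = (c.0 + (0 + 0)) | (a.(0 + 0 + (0 + 0)) + (0 + 0 + c.0 + (c.0)\{a,c,d})) ⊢ --a--▸ u5, --c--▸ u7, --c--▸ u8
  u3 = b.0 | (a.(0 + 0 + (0 + 0)) + (0 + 0 + c.0 + (c.0)\{a,c,d})) ⊢ --a--▸ u6, --b--▸ u8, --c--▸ u9
  u4 = (a.b.0 + (0 + 0)\{c} + a.(c.0 + (0 + 0))) | 0 ⊢ --a--▸ u7, --a--▸ u9
  u5 = (c.0 + (0 + 0)) | (0 + 0 + (0 + 0)) ⊢ --c--▸ u10
  u6 = b.0 | (0 + 0 + (0 + 0)) ⊢ --b--▸ u10
  u7 = (c.0 + (0 + 0)) | 0 ⊢ --c--▸ u11
  u8 = 0 | (a.(0 + 0 + (0 + 0)) + (0 + 0 + c.0 + (c.0)\{a,c,d})) ⊢ --a--▸ u10, --c--▸ u11
  u9 = b.0 | 0 ⊢ --b--▸ u11
  u10 = 0 | (0 + 0 + (0 + 0)) ⊢ ·
  u11 = 0 | 0 ⊢ ·
Reachable graph of Q (8 states):
  v0 = (a.b.0 + (0 + 0)\{c} + a.(c.0 + (0 + 0))) | (0 + 0 + (0 + 0) + (0 + 0 + c.0 + (c.0)\{a,c,d})) ⊢ --a--▸ v1, --a--▸ v2, --c--▸ v3
  v1 = (c.0 + (0 + 0)) | (0 + 0 + (0 + 0) + (0 + 0 + c.0 + (c.0)\{a,c,d})) ⊢ --c--▸ v4, --c--▸ v5
  v2 = b.0 | (0 + 0 + (0 + 0) + (0 + 0 + c.0 + (c.0)\{a,c,d})) ⊢ --b--▸ v5, --c--▸ v6
  v3 = (a.b.0 + (0 + 0)\{c} + a.(c.0 + (0 + 0))) | 0 ⊢ --a--▸ v4, --a--▸ v6
  v4 = (c.0 + (0 + 0)) | 0 ⊢ --c--▸ v7
  v5 = 0 | (0 + 0 + (0 + 0) + (0 + 0 + c.0 + (c.0)\{a,c,d})) ⊢ --c--▸ v7
  v6 = b.0 | 0 ⊢ --b--▸ v7
  v7 = 0 | 0 ⊢ ·
Executing aa from P (initial set {u0}):
  step 1 (a): {u1, u2, u3}
  step 2 (a): {u5, u6}
  P completes σ.
Executing aa from Q (initial set {v0}):
  step 1 (a): {v1, v2}
  step 2 (a): no successor for Q

aa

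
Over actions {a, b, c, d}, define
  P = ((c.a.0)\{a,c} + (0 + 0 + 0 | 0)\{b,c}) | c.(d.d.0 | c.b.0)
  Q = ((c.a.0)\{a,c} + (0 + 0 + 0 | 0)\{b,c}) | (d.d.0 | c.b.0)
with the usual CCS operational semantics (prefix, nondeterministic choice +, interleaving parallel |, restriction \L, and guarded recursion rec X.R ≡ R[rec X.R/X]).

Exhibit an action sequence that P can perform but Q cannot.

cc

Reachable graph of P (10 states):
  m0 = ((c.a.0)\{a,c} + (0 + 0 + 0 | 0)\{b,c}) | c.(d.d.0 | c.b.0) → —c→ m1
  m1 = ((c.a.0)\{a,c} + (0 + 0 + 0 | 0)\{b,c}) | (d.d.0 | c.b.0) → —c→ m2, —d→ m3
  m2 = ((c.a.0)\{a,c} + (0 + 0 + 0 | 0)\{b,c}) | (d.d.0 | b.0) → —b→ m4, —d→ m5
  m3 = ((c.a.0)\{a,c} + (0 + 0 + 0 | 0)\{b,c}) | (d.0 | c.b.0) → —c→ m5, —d→ m6
  m4 = ((c.a.0)\{a,c} + (0 + 0 + 0 | 0)\{b,c}) | (d.d.0 | 0) → —d→ m7
  m5 = ((c.a.0)\{a,c} + (0 + 0 + 0 | 0)\{b,c}) | (d.0 | b.0) → —b→ m7, —d→ m8
  m6 = ((c.a.0)\{a,c} + (0 + 0 + 0 | 0)\{b,c}) | (0 | c.b.0) → —c→ m8
  m7 = ((c.a.0)\{a,c} + (0 + 0 + 0 | 0)\{b,c}) | (d.0 | 0) → —d→ m9
  m8 = ((c.a.0)\{a,c} + (0 + 0 + 0 | 0)\{b,c}) | (0 | b.0) → —b→ m9
  m9 = ((c.a.0)\{a,c} + (0 + 0 + 0 | 0)\{b,c}) | (0 | 0) → deadlocked
Reachable graph of Q (9 states):
  n0 = ((c.a.0)\{a,c} + (0 + 0 + 0 | 0)\{b,c}) | (d.d.0 | c.b.0) → —c→ n1, —d→ n2
  n1 = ((c.a.0)\{a,c} + (0 + 0 + 0 | 0)\{b,c}) | (d.d.0 | b.0) → —b→ n3, —d→ n4
  n2 = ((c.a.0)\{a,c} + (0 + 0 + 0 | 0)\{b,c}) | (d.0 | c.b.0) → —c→ n4, —d→ n5
  n3 = ((c.a.0)\{a,c} + (0 + 0 + 0 | 0)\{b,c}) | (d.d.0 | 0) → —d→ n6
  n4 = ((c.a.0)\{a,c} + (0 + 0 + 0 | 0)\{b,c}) | (d.0 | b.0) → —b→ n6, —d→ n7
  n5 = ((c.a.0)\{a,c} + (0 + 0 + 0 | 0)\{b,c}) | (0 | c.b.0) → —c→ n7
  n6 = ((c.a.0)\{a,c} + (0 + 0 + 0 | 0)\{b,c}) | (d.0 | 0) → —d→ n8
  n7 = ((c.a.0)\{a,c} + (0 + 0 + 0 | 0)\{b,c}) | (0 | b.0) → —b→ n8
  n8 = ((c.a.0)\{a,c} + (0 + 0 + 0 | 0)\{b,c}) | (0 | 0) → deadlocked
Trace ⟨cc⟩ through P, begin at {m0}:
  [1] c ⇒ {m1}
  [2] c ⇒ {m2}
  P completes σ.
Trace ⟨cc⟩ through Q, begin at {n0}:
  [1] c ⇒ {n1}
  [2] c ⇒ ∅ (Q stuck)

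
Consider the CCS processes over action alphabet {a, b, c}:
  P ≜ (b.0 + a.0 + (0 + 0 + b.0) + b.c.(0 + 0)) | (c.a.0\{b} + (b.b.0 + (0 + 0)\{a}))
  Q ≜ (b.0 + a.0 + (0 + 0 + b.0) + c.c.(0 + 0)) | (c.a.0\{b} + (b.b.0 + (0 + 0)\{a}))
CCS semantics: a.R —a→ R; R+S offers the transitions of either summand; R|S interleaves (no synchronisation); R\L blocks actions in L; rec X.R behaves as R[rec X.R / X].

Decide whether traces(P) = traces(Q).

LTS(P): 20 reachable states
  m0 = (b.0 + a.0 + (0 + 0 + b.0) + b.c.(0 + 0)) | (c.a.0\{b} + (b.b.0 + (0 + 0)\{a})) :: —a→ m1, —b→ m1, —b→ m2, —b→ m3, —c→ m4
  m1 = 0 | (c.a.0\{b} + (b.b.0 + (0 + 0)\{a})) :: —b→ m5, —c→ m6
  m2 = (b.0 + a.0 + (0 + 0 + b.0) + b.c.(0 + 0)) | b.0 :: —a→ m5, —b→ m5, —b→ m7, —b→ m8
  m3 = c.(0 + 0) | (c.a.0\{b} + (b.b.0 + (0 + 0)\{a})) :: —b→ m8, —c→ m10, —c→ m9
  m4 = (b.0 + a.0 + (0 + 0 + b.0) + b.c.(0 + 0)) | a.0\{b} :: —a→ m11, —a→ m6, —b→ m10, —b→ m6
  m5 = 0 | b.0 :: —b→ m12
  m6 = 0 | a.0\{b} :: —a→ m13
  m7 = (b.0 + a.0 + (0 + 0 + b.0) + b.c.(0 + 0)) | 0 :: —a→ m12, —b→ m12, —b→ m14
  m8 = c.(0 + 0) | b.0 :: —b→ m14, —c→ m15
  m9 = (0 + 0) | (c.a.0\{b} + (b.b.0 + (0 + 0)\{a})) :: —b→ m15, —c→ m16
  m10 = c.(0 + 0) | a.0\{b} :: —a→ m17, —c→ m16
  m11 = (b.0 + a.0 + (0 + 0 + b.0) + b.c.(0 + 0)) | 0\{b} :: —a→ m13, —b→ m13, —b→ m17
  m12 = 0 | 0 :: (no moves)
  m13 = 0 | 0\{b} :: (no moves)
  m14 = c.(0 + 0) | 0 :: —c→ m18
  m15 = (0 + 0) | b.0 :: —b→ m18
  m16 = (0 + 0) | a.0\{b} :: —a→ m19
  m17 = c.(0 + 0) | 0\{b} :: —c→ m19
  m18 = (0 + 0) | 0 :: (no moves)
  m19 = (0 + 0) | 0\{b} :: (no moves)
LTS(Q): 20 reachable states
  n0 = (b.0 + a.0 + (0 + 0 + b.0) + c.c.(0 + 0)) | (c.a.0\{b} + (b.b.0 + (0 + 0)\{a})) :: —a→ n1, —b→ n1, —b→ n2, —c→ n3, —c→ n4
  n1 = 0 | (c.a.0\{b} + (b.b.0 + (0 + 0)\{a})) :: —b→ n5, —c→ n6
  n2 = (b.0 + a.0 + (0 + 0 + b.0) + c.c.(0 + 0)) | b.0 :: —a→ n5, —b→ n5, —b→ n7, —c→ n8
  n3 = (b.0 + a.0 + (0 + 0 + b.0) + c.c.(0 + 0)) | a.0\{b} :: —a→ n6, —a→ n9, —b→ n6, —c→ n10
  n4 = c.(0 + 0) | (c.a.0\{b} + (b.b.0 + (0 + 0)\{a})) :: —b→ n8, —c→ n10, —c→ n11
  n5 = 0 | b.0 :: —b→ n12
  n6 = 0 | a.0\{b} :: —a→ n13
  n7 = (b.0 + a.0 + (0 + 0 + b.0) + c.c.(0 + 0)) | 0 :: —a→ n12, —b→ n12, —c→ n14
  n8 = c.(0 + 0) | b.0 :: —b→ n14, —c→ n15
  n9 = (b.0 + a.0 + (0 + 0 + b.0) + c.c.(0 + 0)) | 0\{b} :: —a→ n13, —b→ n13, —c→ n16
  n10 = c.(0 + 0) | a.0\{b} :: —a→ n16, —c→ n17
  n11 = (0 + 0) | (c.a.0\{b} + (b.b.0 + (0 + 0)\{a})) :: —b→ n15, —c→ n17
  n12 = 0 | 0 :: (no moves)
  n13 = 0 | 0\{b} :: (no moves)
  n14 = c.(0 + 0) | 0 :: —c→ n18
  n15 = (0 + 0) | b.0 :: —b→ n18
  n16 = c.(0 + 0) | 0\{b} :: —c→ n19
  n17 = (0 + 0) | a.0\{b} :: —a→ n19
  n18 = (0 + 0) | 0 :: (no moves)
  n19 = (0 + 0) | 0\{b} :: (no moves)
Executing bbbc from P (initial set {m0}):
  [1] b ⇒ {m1, m2, m3}
  [2] b ⇒ {m5, m7, m8}
  [3] b ⇒ {m12, m14}
  [4] c ⇒ {m18}
  — P admits the full trace.
Executing bbbc from Q (initial set {n0}):
  [1] b ⇒ {n1, n2}
  [2] b ⇒ {n5, n7}
  [3] b ⇒ {n12}
  [4] c ⇒ ∅  — Q cannot continue

trace-distinct — witness ⟨bbbc⟩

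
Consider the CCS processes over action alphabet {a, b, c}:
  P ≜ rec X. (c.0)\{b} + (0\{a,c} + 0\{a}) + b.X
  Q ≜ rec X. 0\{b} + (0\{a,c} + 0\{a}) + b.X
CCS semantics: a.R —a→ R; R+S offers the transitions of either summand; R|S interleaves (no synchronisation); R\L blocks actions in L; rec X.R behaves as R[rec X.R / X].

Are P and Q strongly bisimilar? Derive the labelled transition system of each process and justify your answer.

NO

P's transition system — 2 states:
  m0 = rec X. (c.0)\{b} + (0\{a,c} + 0\{a}) + b.X | ··b··> m0, ··c··> m1
  m1 = 0\{b} | stopped
Q's transition system — 1 states:
  n0 = rec X. 0\{b} + (0\{a,c} + 0\{a}) + b.X | ··b··> n0
Partition-refinement fixed point:
  B0 = {m0}
  B1 = {m1}
  B2 = {n0}
m0 ∈ B0, n0 ∈ B2 → different blocks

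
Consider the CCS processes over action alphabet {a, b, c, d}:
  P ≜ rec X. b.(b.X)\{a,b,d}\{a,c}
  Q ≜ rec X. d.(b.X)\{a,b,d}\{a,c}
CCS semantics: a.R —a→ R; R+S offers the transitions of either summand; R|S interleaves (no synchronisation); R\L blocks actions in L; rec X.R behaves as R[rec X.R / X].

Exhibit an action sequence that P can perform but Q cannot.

b

LTS(P): 2 reachable states
  p0 = rec X. b.(b.X)\{a,b,d}\{a,c} has moves --b--▸ p1
  p1 = (b.(rec X. b.(b.X)\{a,b,d}\{a,c}))\{a,b,d}\{a,c} has moves deadlocked
LTS(Q): 2 reachable states
  q0 = rec X. d.(b.X)\{a,b,d}\{a,c} has moves --d--▸ q1
  q1 = (b.(rec X. d.(b.X)\{a,b,d}\{a,c}))\{a,b,d}\{a,c} has moves deadlocked
Executing b from P (initial set {p0}):
  [1] b ⇒ {p1}
  — P admits the full trace.
Executing b from Q (initial set {q0}):
  [1] b ⇒ ∅ (Q stuck)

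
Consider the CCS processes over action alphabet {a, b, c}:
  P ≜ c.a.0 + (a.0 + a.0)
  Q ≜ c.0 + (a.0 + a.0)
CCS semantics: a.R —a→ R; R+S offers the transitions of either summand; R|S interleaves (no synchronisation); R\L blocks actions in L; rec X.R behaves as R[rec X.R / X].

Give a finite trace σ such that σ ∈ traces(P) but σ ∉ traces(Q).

Reachable graph of P (3 states):
  u0 = c.a.0 + (a.0 + a.0) has moves —a→ u1, —c→ u2
  u1 = 0 has moves ∅
  u2 = a.0 has moves —a→ u1
Reachable graph of Q (2 states):
  v0 = c.0 + (a.0 + a.0) has moves —a→ v1, —c→ v1
  v1 = 0 has moves ∅
Executing ca from P (initial set {u0}):
  step 1 (c): {u2}
  step 2 (a): {u1}
  P completes σ.
Executing ca from Q (initial set {v0}):
  step 1 (c): {v1}
  step 2 (a): ∅  — Q cannot continue

ca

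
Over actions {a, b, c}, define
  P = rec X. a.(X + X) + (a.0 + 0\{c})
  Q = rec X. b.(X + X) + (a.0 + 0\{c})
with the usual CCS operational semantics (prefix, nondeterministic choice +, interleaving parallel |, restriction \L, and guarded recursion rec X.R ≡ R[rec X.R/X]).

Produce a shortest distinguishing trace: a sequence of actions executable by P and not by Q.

P's transition system — 3 states:
  s0 = rec X. a.(X + X) + (a.0 + 0\{c}) has moves --a--▸ s1, --a--▸ s2
  s1 = (rec X. a.(X + X) + (a.0 + 0\{c})) + (rec X. a.(X + X) + (a.0 + 0\{c})) has moves --a--▸ s1, --a--▸ s2
  s2 = 0 has moves deadlocked
Q's transition system — 3 states:
  t0 = rec X. b.(X + X) + (a.0 + 0\{c}) has moves --a--▸ t1, --b--▸ t2
  t1 = 0 has moves deadlocked
  t2 = (rec X. b.(X + X) + (a.0 + 0\{c})) + (rec X. b.(X + X) + (a.0 + 0\{c})) has moves --a--▸ t1, --b--▸ t2
Trace ⟨aa⟩ through P, begin at {s0}:
  step 1 (a): {s1, s2}
  step 2 (a): {s1, s2}
  ✓ P
Trace ⟨aa⟩ through Q, begin at {t0}:
  step 1 (a): {t1}
  step 2 (a): ∅ (Q stuck)

aa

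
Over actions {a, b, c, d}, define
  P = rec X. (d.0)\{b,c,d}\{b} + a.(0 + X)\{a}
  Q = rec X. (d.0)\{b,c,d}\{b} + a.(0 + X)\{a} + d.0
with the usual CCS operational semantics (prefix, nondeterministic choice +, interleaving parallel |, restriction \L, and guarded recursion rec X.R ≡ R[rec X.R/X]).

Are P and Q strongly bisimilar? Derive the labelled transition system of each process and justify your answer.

NO

Reachable graph of P (2 states):
  p0 = rec X. (d.0)\{b,c,d}\{b} + a.(0 + X)\{a} has moves ··a··> p1
  p1 = (0 + (rec X. (d.0)\{b,c,d}\{b} + a.(0 + X)\{a}))\{a} has moves ·
Reachable graph of Q (4 states):
  q0 = rec X. (d.0)\{b,c,d}\{b} + a.(0 + X)\{a} + d.0 has moves ··a··> q1, ··d··> q2
  q1 = (0 + (rec X. (d.0)\{b,c,d}\{b} + a.(0 + X)\{a} + d.0))\{a} has moves ··d··> q3
  q2 = 0 has moves ·
  q3 = 0\{a} has moves ·
Partition-refinement fixed point:
  B0 = {p0}
  B1 = {p1, q2, q3}
  B2 = {q0}
  B3 = {q1}
p0 ∈ B0, q0 ∈ B2 → different blocks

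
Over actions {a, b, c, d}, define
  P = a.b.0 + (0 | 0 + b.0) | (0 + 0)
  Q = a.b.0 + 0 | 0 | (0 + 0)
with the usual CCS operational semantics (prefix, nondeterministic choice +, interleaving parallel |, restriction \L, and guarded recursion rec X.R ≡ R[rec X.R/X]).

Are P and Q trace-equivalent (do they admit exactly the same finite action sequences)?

traces(P) ≠ traces(Q) — witness ⟨b⟩

LTS(P): 4 reachable states
  p0 = a.b.0 + (0 | 0 + b.0) | (0 + 0) :: --a--▸ p1, --b--▸ p2
  p1 = b.0 :: --b--▸ p3
  p2 = 0 | (0 + 0) :: ∅
  p3 = 0 :: ∅
LTS(Q): 3 reachable states
  q0 = a.b.0 + 0 | 0 | (0 + 0) :: --a--▸ q1
  q1 = b.0 :: --b--▸ q2
  q2 = 0 :: ∅
Executing b from P (initial set {p0}):
  after b @ step 1: {p2}
  ✓ P
Executing b from Q (initial set {q0}):
  after b @ step 1: ∅ (Q stuck)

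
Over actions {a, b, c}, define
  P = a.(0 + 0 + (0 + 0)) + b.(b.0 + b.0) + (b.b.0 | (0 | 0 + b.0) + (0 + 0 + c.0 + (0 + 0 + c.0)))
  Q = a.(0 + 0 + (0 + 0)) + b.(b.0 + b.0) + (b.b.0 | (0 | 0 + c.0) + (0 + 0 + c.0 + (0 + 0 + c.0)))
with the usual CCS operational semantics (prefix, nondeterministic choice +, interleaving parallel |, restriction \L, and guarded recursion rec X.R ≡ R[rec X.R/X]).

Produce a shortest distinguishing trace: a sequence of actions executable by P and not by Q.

bbb

P's transition system — 9 states:
  s0 = a.(0 + 0 + (0 + 0)) + b.(b.0 + b.0) + (b.b.0 | (0 | 0 + b.0) + (0 + 0 + c.0 + (0 + 0 + c.0))) | ··a··> s1, ··b··> s2, ··b··> s3, ··b··> s4, ··c··> s5
  s1 = 0 + 0 + (0 + 0) | ∅
  s2 = b.0 + b.0 | ··b··> s5
  s3 = b.0 | (0 | 0 + b.0) | ··b··> s6, ··b··> s7
  s4 = b.b.0 | 0 | ··b··> s7
  s5 = 0 | ∅
  s6 = 0 | (0 | 0 + b.0) | ··b··> s8
  s7 = b.0 | 0 | ··b··> s8
  s8 = 0 | 0 | ∅
Q's transition system — 9 states:
  t0 = a.(0 + 0 + (0 + 0)) + b.(b.0 + b.0) + (b.b.0 | (0 | 0 + c.0) + (0 + 0 + c.0 + (0 + 0 + c.0))) | ··a··> t1, ··b··> t2, ··b··> t3, ··c··> t4, ··c··> t5
  t1 = 0 + 0 + (0 + 0) | ∅
  t2 = b.0 + b.0 | ··b··> t4
  t3 = b.0 | (0 | 0 + c.0) | ··b··> t6, ··c··> t7
  t4 = 0 | ∅
  t5 = b.b.0 | 0 | ··b··> t7
  t6 = 0 | (0 | 0 + c.0) | ··c··> t8
  t7 = b.0 | 0 | ··b··> t8
  t8 = 0 | 0 | ∅
Run σ = ⟨bbb⟩ on P: start {s0}
  after b @ step 1: {s2, s3, s4}
  after b @ step 2: {s5, s6, s7}
  after b @ step 3: {s8}
  ✓ P
Run σ = ⟨bbb⟩ on Q: start {t0}
  after b @ step 1: {t2, t3}
  after b @ step 2: {t4, t6}
  after b @ step 3: ∅  — Q cannot continue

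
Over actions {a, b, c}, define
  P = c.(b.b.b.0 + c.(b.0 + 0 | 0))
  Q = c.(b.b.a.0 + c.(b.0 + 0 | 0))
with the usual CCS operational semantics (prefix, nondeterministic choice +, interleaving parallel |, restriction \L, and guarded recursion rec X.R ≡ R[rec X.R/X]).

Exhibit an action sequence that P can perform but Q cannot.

cbbb

P's transition system — 6 states:
  u0 = c.(b.b.b.0 + c.(b.0 + 0 | 0)) :: --c--▸ u1
  u1 = b.b.b.0 + c.(b.0 + 0 | 0) :: --b--▸ u2, --c--▸ u3
  u2 = b.b.0 :: --b--▸ u4
  u3 = b.0 + 0 | 0 :: --b--▸ u5
  u4 = b.0 :: --b--▸ u5
  u5 = 0 :: (no moves)
Q's transition system — 6 states:
  v0 = c.(b.b.a.0 + c.(b.0 + 0 | 0)) :: --c--▸ v1
  v1 = b.b.a.0 + c.(b.0 + 0 | 0) :: --b--▸ v2, --c--▸ v3
  v2 = b.a.0 :: --b--▸ v4
  v3 = b.0 + 0 | 0 :: --b--▸ v5
  v4 = a.0 :: --a--▸ v5
  v5 = 0 :: (no moves)
Trace ⟨cbbb⟩ through P, begin at {u0}:
  [1] c ⇒ {u1}
  [2] b ⇒ {u2}
  [3] b ⇒ {u4}
  [4] b ⇒ {u5}
  — P admits the full trace.
Trace ⟨cbbb⟩ through Q, begin at {v0}:
  [1] c ⇒ {v1}
  [2] b ⇒ {v2}
  [3] b ⇒ {v4}
  [4] b ⇒ ∅  — Q cannot continue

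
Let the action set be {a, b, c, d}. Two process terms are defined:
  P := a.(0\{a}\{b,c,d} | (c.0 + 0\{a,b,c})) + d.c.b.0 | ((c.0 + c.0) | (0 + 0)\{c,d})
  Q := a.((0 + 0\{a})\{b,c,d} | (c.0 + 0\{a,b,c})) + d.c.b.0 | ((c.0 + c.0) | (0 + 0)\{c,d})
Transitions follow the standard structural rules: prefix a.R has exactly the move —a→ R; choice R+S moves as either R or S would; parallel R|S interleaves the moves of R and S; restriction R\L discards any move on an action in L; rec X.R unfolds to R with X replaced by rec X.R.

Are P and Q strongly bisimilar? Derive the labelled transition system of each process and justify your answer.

Reachable graph of P (10 states):
  p0 = a.(0\{a}\{b,c,d} | (c.0 + 0\{a,b,c})) + d.c.b.0 | ((c.0 + c.0) | (0 + 0)\{c,d}) ⊢ --a--▸ p1, --c--▸ p2, --d--▸ p3
  p1 = 0\{a}\{b,c,d} | (c.0 + 0\{a,b,c}) ⊢ --c--▸ p4
  p2 = d.c.b.0 | (0 | (0 + 0)\{c,d}) ⊢ --d--▸ p5
  p3 = c.b.0 | ((c.0 + c.0) | (0 + 0)\{c,d}) ⊢ --c--▸ p5, --c--▸ p6
  p4 = 0\{a}\{b,c,d} | 0 ⊢ (no moves)
  p5 = c.b.0 | (0 | (0 + 0)\{c,d}) ⊢ --c--▸ p7
  p6 = b.0 | ((c.0 + c.0) | (0 + 0)\{c,d}) ⊢ --b--▸ p8, --c--▸ p7
  p7 = b.0 | (0 | (0 + 0)\{c,d}) ⊢ --b--▸ p9
  p8 = 0 | ((c.0 + c.0) | (0 + 0)\{c,d}) ⊢ --c--▸ p9
  p9 = 0 | (0 | (0 + 0)\{c,d}) ⊢ (no moves)
Reachable graph of Q (10 states):
  q0 = a.((0 + 0\{a})\{b,c,d} | (c.0 + 0\{a,b,c})) + d.c.b.0 | ((c.0 + c.0) | (0 + 0)\{c,d}) ⊢ --a--▸ q1, --c--▸ q2, --d--▸ q3
  q1 = (0 + 0\{a})\{b,c,d} | (c.0 + 0\{a,b,c}) ⊢ --c--▸ q4
  q2 = d.c.b.0 | (0 | (0 + 0)\{c,d}) ⊢ --d--▸ q5
  q3 = c.b.0 | ((c.0 + c.0) | (0 + 0)\{c,d}) ⊢ --c--▸ q5, --c--▸ q6
  q4 = (0 + 0\{a})\{b,c,d} | 0 ⊢ (no moves)
  q5 = c.b.0 | (0 | (0 + 0)\{c,d}) ⊢ --c--▸ q7
  q6 = b.0 | ((c.0 + c.0) | (0 + 0)\{c,d}) ⊢ --b--▸ q8, --c--▸ q7
  q7 = b.0 | (0 | (0 + 0)\{c,d}) ⊢ --b--▸ q9
  q8 = 0 | ((c.0 + c.0) | (0 + 0)\{c,d}) ⊢ --c--▸ q9
  q9 = 0 | (0 | (0 + 0)\{c,d}) ⊢ (no moves)
Coarsest stable partition (strong bisimilarity classes):
  B0 = {p0, q0}
  B1 = {p2, q2}
  B2 = {p5, q5}
  B3 = {p7, q7}
  B4 = {p4, p9, q4, q9}
  B5 = {p3, q3}
  B6 = {p6, q6}
  B7 = {p1, p8, q1, q8}
p0 ∈ B0, q0 ∈ B0 → same block

YES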